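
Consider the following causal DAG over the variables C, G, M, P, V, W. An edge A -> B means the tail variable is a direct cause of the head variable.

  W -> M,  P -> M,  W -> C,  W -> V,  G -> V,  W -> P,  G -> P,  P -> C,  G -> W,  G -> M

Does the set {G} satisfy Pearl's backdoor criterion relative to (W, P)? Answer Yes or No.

Yes

Backdoor paths from W to P (paths whose first edge points into W):
  P1: W <- G -> P
  P2: W <- G -> M <- P
Condition 1 (no descendant of W in the set): holds — descendants of W are {C, M, P, V}; none are in {G}.
Condition 2 (every backdoor path blocked by {G}):
  P1: blocked at fork node G ∈ conditioning set.
  P2: blocked at fork node G ∈ conditioning set.
{G} satisfies the backdoor criterion.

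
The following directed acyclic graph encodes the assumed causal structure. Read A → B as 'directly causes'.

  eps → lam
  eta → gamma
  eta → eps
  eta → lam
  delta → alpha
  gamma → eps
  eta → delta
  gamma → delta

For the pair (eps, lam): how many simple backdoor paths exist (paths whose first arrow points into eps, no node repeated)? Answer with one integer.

A backdoor path from eps to lam is any simple undirected path whose first edge points into eps (i.e. leaves eps via a parent).
Parents of eps: {eta, gamma}.
Enumerating:
  P1: eps <- eta -> lam
  P2: eps <- gamma <- eta -> lam
  P3: eps <- gamma -> delta <- eta -> lam
That exhausts the simple backdoor paths. Count: 3.

3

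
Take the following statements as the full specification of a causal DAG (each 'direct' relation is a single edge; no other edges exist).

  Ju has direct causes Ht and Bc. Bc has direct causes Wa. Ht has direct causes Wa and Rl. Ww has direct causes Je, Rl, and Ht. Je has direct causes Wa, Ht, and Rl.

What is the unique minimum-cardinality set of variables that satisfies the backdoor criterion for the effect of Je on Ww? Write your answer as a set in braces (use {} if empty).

{Ht, Rl}

Variables eligible for adjustment (non-descendants of Je, excluding Je and Ww): {Bc, Ht, Ju, Rl, Wa}.
Backdoor paths from Je to Ww:
  P1: Je <- Wa -> Bc -> Ju <- Ht <- Rl -> Ww
  P2: Je <- Wa -> Bc -> Ju <- Ht -> Ww
  P3: Je <- Wa -> Ht <- Rl -> Ww
  P4: Je <- Wa -> Ht -> Ww
  P5: Je <- Rl -> Ht -> Ww
  P6: Je <- Rl -> Ww
  P7: Je <- Ht <- Rl -> Ww
  P8: Je <- Ht -> Ww
The empty set is not sufficient: P4 (Je <- Wa -> Ht -> Ww) has no collider blocking it and no conditioned non-collider, so it is open.
Try {Ht, Rl}:
  P1: blocked at collider Ju (neither it nor any descendant is in the conditioning set).
  P2: blocked at collider Ju (neither it nor any descendant is in the conditioning set).
  P3: blocked at fork node Rl ∈ conditioning set.
  P4: blocked at chain node Ht ∈ conditioning set.
  P5: blocked at fork node Rl ∈ conditioning set.
  P6: blocked at fork node Rl ∈ conditioning set.
  P7: blocked at chain node Ht ∈ conditioning set.
  P8: blocked at fork node Ht ∈ conditioning set.
{Ht, Rl} contains no descendant of Je and blocks every backdoor path.
Every element of {Ht, Rl} is needed (dropping Ht leaves P4 open; dropping Rl leaves P3 open), so no proper subset is valid.
Among all size-2 subsets of the eligible variables, only {Ht, Rl} blocks every backdoor path, so it is the unique smallest valid adjustment set.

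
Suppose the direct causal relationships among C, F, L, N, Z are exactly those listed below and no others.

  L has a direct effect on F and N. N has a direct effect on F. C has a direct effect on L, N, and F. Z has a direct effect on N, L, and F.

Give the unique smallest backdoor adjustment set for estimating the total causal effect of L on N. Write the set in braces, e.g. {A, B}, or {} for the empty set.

Variables eligible for adjustment (non-descendants of L, excluding L and N): {C, Z}.
Backdoor paths from L to N:
  P1: L <- C -> N
  P2: L <- C -> F <- Z -> N
  P3: L <- C -> F <- N
  P4: L <- Z -> N
  P5: L <- Z -> F <- C -> N
  P6: L <- Z -> F <- N
The empty set is not sufficient: P1 (L <- C -> N) has no collider blocking it and no conditioned non-collider, so it is open.
Try {C, Z}:
  P1: blocked at fork node C ∈ conditioning set.
  P2: blocked at fork node C ∈ conditioning set.
  P3: blocked at fork node C ∈ conditioning set.
  P4: blocked at fork node Z ∈ conditioning set.
  P5: blocked at fork node Z ∈ conditioning set.
  P6: blocked at fork node Z ∈ conditioning set.
{C, Z} contains no descendant of L and blocks every backdoor path.
Every element of {C, Z} is needed (dropping C leaves P1 open; dropping Z leaves P4 open), so no proper subset is valid.
Among all size-2 subsets of the eligible variables, only {C, Z} blocks every backdoor path, so it is the unique smallest valid adjustment set.

{C, Z}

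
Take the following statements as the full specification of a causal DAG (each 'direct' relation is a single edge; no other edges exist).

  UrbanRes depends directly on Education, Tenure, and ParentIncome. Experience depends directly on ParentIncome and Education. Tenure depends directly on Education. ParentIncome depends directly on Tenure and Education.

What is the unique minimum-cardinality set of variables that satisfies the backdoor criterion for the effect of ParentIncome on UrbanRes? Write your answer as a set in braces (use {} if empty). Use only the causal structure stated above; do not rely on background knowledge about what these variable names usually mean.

Variables eligible for adjustment (non-descendants of ParentIncome, excluding ParentIncome and UrbanRes): {Education, Tenure}.
Backdoor paths from ParentIncome to UrbanRes:
  P1: ParentIncome <- Education -> Tenure -> UrbanRes
  P2: ParentIncome <- Education -> UrbanRes
  P3: ParentIncome <- Tenure <- Education -> UrbanRes
  P4: ParentIncome <- Tenure -> UrbanRes
The empty set is not sufficient: P1 (ParentIncome <- Education -> Tenure -> UrbanRes) has no collider blocking it and no conditioned non-collider, so it is open.
Try {Education, Tenure}:
  P1: blocked at fork node Education ∈ conditioning set.
  P2: blocked at fork node Education ∈ conditioning set.
  P3: blocked at chain node Tenure ∈ conditioning set.
  P4: blocked at fork node Tenure ∈ conditioning set.
{Education, Tenure} contains no descendant of ParentIncome and blocks every backdoor path.
Every element of {Education, Tenure} is needed (dropping Education leaves P2 open; dropping Tenure leaves P4 open), so no proper subset is valid.
Among all size-2 subsets of the eligible variables, only {Education, Tenure} blocks every backdoor path, so it is the unique smallest valid adjustment set.

{Education, Tenure}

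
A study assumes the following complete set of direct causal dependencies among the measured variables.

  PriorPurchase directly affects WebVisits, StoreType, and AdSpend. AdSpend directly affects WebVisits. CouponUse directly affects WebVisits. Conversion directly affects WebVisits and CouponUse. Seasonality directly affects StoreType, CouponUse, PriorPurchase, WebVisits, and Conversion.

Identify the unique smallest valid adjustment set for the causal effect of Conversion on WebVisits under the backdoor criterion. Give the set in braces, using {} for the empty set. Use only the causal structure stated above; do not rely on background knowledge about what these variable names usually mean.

{Seasonality}

Variables eligible for adjustment (non-descendants of Conversion, excluding Conversion and WebVisits): {AdSpend, PriorPurchase, Seasonality, StoreType}.
Backdoor paths from Conversion to WebVisits:
  P1: Conversion <- Seasonality -> PriorPurchase -> AdSpend -> WebVisits
  P2: Conversion <- Seasonality -> PriorPurchase -> WebVisits
  P3: Conversion <- Seasonality -> StoreType <- PriorPurchase -> AdSpend -> WebVisits
  P4: Conversion <- Seasonality -> StoreType <- PriorPurchase -> WebVisits
  P5: Conversion <- Seasonality -> CouponUse -> WebVisits
  P6: Conversion <- Seasonality -> WebVisits
The empty set is not sufficient: P1 (Conversion <- Seasonality -> PriorPurchase -> AdSpend -> WebVisits) has no collider blocking it and no conditioned non-collider, so it is open.
Try {Seasonality}:
  P1: blocked at fork node Seasonality ∈ conditioning set.
  P2: blocked at fork node Seasonality ∈ conditioning set.
  P3: blocked at fork node Seasonality ∈ conditioning set.
  P4: blocked at fork node Seasonality ∈ conditioning set.
  P5: blocked at fork node Seasonality ∈ conditioning set.
  P6: blocked at fork node Seasonality ∈ conditioning set.
{Seasonality} contains no descendant of Conversion and blocks every backdoor path.
No other singleton works — e.g. {PriorPurchase} leaves P5 open — so {Seasonality} is the unique smallest valid adjustment set.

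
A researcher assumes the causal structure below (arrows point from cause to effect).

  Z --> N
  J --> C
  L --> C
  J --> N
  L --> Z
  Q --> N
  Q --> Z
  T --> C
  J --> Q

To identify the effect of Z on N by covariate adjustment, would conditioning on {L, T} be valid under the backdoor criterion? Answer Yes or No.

Backdoor paths from Z to N (paths whose first edge points into Z):
  P1: Z <- L -> C <- J -> Q -> N
  P2: Z <- L -> C <- J -> N
  P3: Z <- Q <- J -> N
  P4: Z <- Q -> N
Condition 1 (no descendant of Z in the set): holds — descendants of Z are {N}; none are in {L, T}.
Condition 2 (every backdoor path blocked by {L, T}):
  P1: blocked at fork node L ∈ conditioning set.
  P2: blocked at fork node L ∈ conditioning set.
  P3: open — no interior node is in the conditioning set.
  P4: open — no interior node is in the conditioning set.
{L, T} does not satisfy the backdoor criterion.

No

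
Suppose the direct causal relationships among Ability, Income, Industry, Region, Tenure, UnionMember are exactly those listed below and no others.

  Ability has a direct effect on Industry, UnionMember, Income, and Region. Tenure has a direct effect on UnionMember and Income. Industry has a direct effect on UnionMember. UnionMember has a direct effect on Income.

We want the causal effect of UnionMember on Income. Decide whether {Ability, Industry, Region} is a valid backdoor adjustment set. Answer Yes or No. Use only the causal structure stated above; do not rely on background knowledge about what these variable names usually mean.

No

Backdoor paths from UnionMember to Income (paths whose first edge points into UnionMember):
  P1: UnionMember <- Tenure -> Income
  P2: UnionMember <- Ability -> Income
  P3: UnionMember <- Industry <- Ability -> Income
Condition 1 (no descendant of UnionMember in the set): holds — descendants of UnionMember are {Income}; none are in {Ability, Industry, Region}.
Condition 2 (every backdoor path blocked by {Ability, Industry, Region}):
  P1: open — no interior node is in the conditioning set.
  P2: blocked at fork node Ability ∈ conditioning set.
  P3: blocked at chain node Industry ∈ conditioning set.
{Ability, Industry, Region} does not satisfy the backdoor criterion.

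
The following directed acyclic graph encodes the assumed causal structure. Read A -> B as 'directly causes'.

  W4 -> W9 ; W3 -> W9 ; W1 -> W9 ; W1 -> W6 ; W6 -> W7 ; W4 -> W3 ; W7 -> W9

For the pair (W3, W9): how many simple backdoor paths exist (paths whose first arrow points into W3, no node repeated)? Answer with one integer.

1

A backdoor path from W3 to W9 is any simple undirected path whose first edge points into W3 (i.e. leaves W3 via a parent).
Parents of W3: {W4}.
Enumerating:
  P1: W3 <- W4 -> W9
That exhausts the simple backdoor paths. Count: 1.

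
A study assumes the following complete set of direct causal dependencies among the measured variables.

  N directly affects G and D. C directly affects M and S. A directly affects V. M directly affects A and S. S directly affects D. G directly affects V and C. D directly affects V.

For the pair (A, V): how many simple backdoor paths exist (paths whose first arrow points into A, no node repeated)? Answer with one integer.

8

A backdoor path from A to V is any simple undirected path whose first edge points into A (i.e. leaves A via a parent).
Parents of A: {M}.
Enumerating:
  P1: A <- M <- C <- G <- N -> D -> V
  P2: A <- M <- C <- G -> V
  P3: A <- M <- C -> S -> D <- N -> G -> V
  P4: A <- M <- C -> S -> D -> V
  P5: A <- M -> S <- C <- G <- N -> D -> V
  P6: A <- M -> S <- C <- G -> V
  P7: A <- M -> S -> D <- N -> G -> V
  P8: A <- M -> S -> D -> V
That exhausts the simple backdoor paths. Count: 8.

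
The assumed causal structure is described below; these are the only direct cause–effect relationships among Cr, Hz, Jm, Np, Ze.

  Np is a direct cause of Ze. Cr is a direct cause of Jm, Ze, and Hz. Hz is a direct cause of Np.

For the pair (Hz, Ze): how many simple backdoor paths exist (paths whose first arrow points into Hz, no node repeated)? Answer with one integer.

1

A backdoor path from Hz to Ze is any simple undirected path whose first edge points into Hz (i.e. leaves Hz via a parent).
Parents of Hz: {Cr}.
Enumerating:
  P1: Hz <- Cr -> Ze
That exhausts the simple backdoor paths. Count: 1.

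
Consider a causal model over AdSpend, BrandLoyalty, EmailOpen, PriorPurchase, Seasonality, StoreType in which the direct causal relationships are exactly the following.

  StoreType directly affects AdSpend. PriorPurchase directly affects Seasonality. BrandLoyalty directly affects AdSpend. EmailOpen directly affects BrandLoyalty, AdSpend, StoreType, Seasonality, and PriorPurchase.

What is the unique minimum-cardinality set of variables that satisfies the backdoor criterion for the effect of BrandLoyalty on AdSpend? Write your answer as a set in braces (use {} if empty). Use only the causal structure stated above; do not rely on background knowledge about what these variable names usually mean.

Variables eligible for adjustment (non-descendants of BrandLoyalty, excluding BrandLoyalty and AdSpend): {EmailOpen, PriorPurchase, Seasonality, StoreType}.
Backdoor paths from BrandLoyalty to AdSpend:
  P1: BrandLoyalty <- EmailOpen -> StoreType -> AdSpend
  P2: BrandLoyalty <- EmailOpen -> AdSpend
The empty set is not sufficient: P1 (BrandLoyalty <- EmailOpen -> StoreType -> AdSpend) has no collider blocking it and no conditioned non-collider, so it is open.
Try {EmailOpen}:
  P1: blocked at fork node EmailOpen ∈ conditioning set.
  P2: blocked at fork node EmailOpen ∈ conditioning set.
{EmailOpen} contains no descendant of BrandLoyalty and blocks every backdoor path.
No other singleton works — e.g. {StoreType} leaves P2 open — so {EmailOpen} is the unique smallest valid adjustment set.

{EmailOpen}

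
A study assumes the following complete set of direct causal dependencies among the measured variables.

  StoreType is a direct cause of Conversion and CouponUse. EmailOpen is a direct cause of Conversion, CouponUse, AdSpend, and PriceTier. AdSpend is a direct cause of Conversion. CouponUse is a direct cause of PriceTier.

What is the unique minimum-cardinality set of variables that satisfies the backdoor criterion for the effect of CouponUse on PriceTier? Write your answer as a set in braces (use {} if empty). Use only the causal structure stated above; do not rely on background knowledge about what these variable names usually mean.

{EmailOpen}

Variables eligible for adjustment (non-descendants of CouponUse, excluding CouponUse and PriceTier): {AdSpend, Conversion, EmailOpen, StoreType}.
Backdoor paths from CouponUse to PriceTier:
  P1: CouponUse <- EmailOpen -> PriceTier
  P2: CouponUse <- StoreType -> Conversion <- EmailOpen -> PriceTier
  P3: CouponUse <- StoreType -> Conversion <- AdSpend <- EmailOpen -> PriceTier
The empty set is not sufficient: P1 (CouponUse <- EmailOpen -> PriceTier) has no collider blocking it and no conditioned non-collider, so it is open.
Try {EmailOpen}:
  P1: blocked at fork node EmailOpen ∈ conditioning set.
  P2: blocked at collider Conversion (neither it nor any descendant is in the conditioning set).
  P3: blocked at collider Conversion (neither it nor any descendant is in the conditioning set).
{EmailOpen} contains no descendant of CouponUse and blocks every backdoor path.
No other singleton works — e.g. {StoreType} leaves P1 open — so {EmailOpen} is the unique smallest valid adjustment set.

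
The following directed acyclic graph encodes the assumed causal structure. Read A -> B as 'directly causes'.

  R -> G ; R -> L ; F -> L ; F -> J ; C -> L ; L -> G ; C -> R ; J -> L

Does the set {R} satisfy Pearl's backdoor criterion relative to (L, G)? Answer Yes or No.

Yes

Backdoor paths from L to G (paths whose first edge points into L):
  P1: L <- C -> R -> G
  P2: L <- R -> G
Condition 1 (no descendant of L in the set): holds — descendants of L are {G}; none are in {R}.
Condition 2 (every backdoor path blocked by {R}):
  P1: blocked at chain node R ∈ conditioning set.
  P2: blocked at fork node R ∈ conditioning set.
{R} satisfies the backdoor criterion.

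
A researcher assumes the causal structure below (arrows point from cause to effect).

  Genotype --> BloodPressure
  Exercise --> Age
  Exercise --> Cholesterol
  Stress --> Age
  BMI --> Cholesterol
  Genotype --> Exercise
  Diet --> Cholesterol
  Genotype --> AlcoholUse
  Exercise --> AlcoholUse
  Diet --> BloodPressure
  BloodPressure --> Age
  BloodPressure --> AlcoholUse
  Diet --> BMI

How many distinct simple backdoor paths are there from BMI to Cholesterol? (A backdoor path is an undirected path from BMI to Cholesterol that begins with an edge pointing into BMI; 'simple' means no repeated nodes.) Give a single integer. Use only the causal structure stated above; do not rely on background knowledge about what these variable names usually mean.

6

A backdoor path from BMI to Cholesterol is any simple undirected path whose first edge points into BMI (i.e. leaves BMI via a parent).
Parents of BMI: {Diet}.
Enumerating:
  P1: BMI <- Diet -> BloodPressure <- Genotype -> Exercise -> Cholesterol
  P2: BMI <- Diet -> BloodPressure <- Genotype -> AlcoholUse <- Exercise -> Cholesterol
  P3: BMI <- Diet -> BloodPressure -> AlcoholUse <- Genotype -> Exercise -> Cholesterol
  P4: BMI <- Diet -> BloodPressure -> AlcoholUse <- Exercise -> Cholesterol
  P5: BMI <- Diet -> BloodPressure -> Age <- Exercise -> Cholesterol
  P6: BMI <- Diet -> Cholesterol
That exhausts the simple backdoor paths. Count: 6.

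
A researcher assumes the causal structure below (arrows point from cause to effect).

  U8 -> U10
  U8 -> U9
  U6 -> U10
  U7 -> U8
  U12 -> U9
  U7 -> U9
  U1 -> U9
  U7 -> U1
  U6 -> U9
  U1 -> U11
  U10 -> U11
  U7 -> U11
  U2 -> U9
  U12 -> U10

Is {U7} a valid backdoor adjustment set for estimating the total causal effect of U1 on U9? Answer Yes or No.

Yes

Backdoor paths from U1 to U9 (paths whose first edge points into U1):
  P1: U1 <- U7 -> U8 -> U9
  P2: U1 <- U7 -> U8 -> U10 <- U6 -> U9
  P3: U1 <- U7 -> U8 -> U10 <- U12 -> U9
  P4: U1 <- U7 -> U9
  P5: U1 <- U7 -> U11 <- U10 <- U6 -> U9
  P6: U1 <- U7 -> U11 <- U10 <- U12 -> U9
  P7: U1 <- U7 -> U11 <- U10 <- U8 -> U9
Condition 1 (no descendant of U1 in the set): holds — descendants of U1 are {U11, U9}; none are in {U7}.
Condition 2 (every backdoor path blocked by {U7}):
  P1: blocked at fork node U7 ∈ conditioning set.
  P2: blocked at fork node U7 ∈ conditioning set.
  P3: blocked at fork node U7 ∈ conditioning set.
  P4: blocked at fork node U7 ∈ conditioning set.
  P5: blocked at fork node U7 ∈ conditioning set.
  P6: blocked at fork node U7 ∈ conditioning set.
  P7: blocked at fork node U7 ∈ conditioning set.
{U7} satisfies the backdoor criterion.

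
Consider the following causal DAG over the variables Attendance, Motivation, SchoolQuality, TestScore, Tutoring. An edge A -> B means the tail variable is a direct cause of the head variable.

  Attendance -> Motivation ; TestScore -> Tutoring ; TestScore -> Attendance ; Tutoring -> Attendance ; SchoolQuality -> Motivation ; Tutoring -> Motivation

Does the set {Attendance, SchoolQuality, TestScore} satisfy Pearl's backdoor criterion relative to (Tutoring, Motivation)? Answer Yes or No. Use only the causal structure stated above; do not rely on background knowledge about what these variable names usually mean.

No

Backdoor paths from Tutoring to Motivation (paths whose first edge points into Tutoring):
  P1: Tutoring <- TestScore -> Attendance -> Motivation
Condition 1 (no descendant of Tutoring in the set): FAILS — Attendance is a descendant of Tutoring.
Condition 2 (every backdoor path blocked by {Attendance, SchoolQuality, TestScore}):
  P1: blocked at fork node TestScore ∈ conditioning set.
{Attendance, SchoolQuality, TestScore} does not satisfy the backdoor criterion.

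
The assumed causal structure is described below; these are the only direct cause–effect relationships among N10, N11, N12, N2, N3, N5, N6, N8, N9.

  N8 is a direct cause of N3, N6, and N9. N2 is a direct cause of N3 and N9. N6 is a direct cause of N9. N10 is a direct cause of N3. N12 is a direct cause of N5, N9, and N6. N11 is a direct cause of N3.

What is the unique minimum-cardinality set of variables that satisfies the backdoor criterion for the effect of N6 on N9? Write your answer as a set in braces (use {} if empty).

Variables eligible for adjustment (non-descendants of N6, excluding N6 and N9): {N10, N11, N12, N2, N3, N5, N8}.
Backdoor paths from N6 to N9:
  P1: N6 <- N12 -> N9
  P2: N6 <- N8 -> N9
  P3: N6 <- N8 -> N3 <- N2 -> N9
The empty set is not sufficient: P1 (N6 <- N12 -> N9) has no collider blocking it and no conditioned non-collider, so it is open.
Try {N12, N8}:
  P1: blocked at fork node N12 ∈ conditioning set.
  P2: blocked at fork node N8 ∈ conditioning set.
  P3: blocked at fork node N8 ∈ conditioning set.
{N12, N8} contains no descendant of N6 and blocks every backdoor path.
Every element of {N12, N8} is needed (dropping N12 leaves P1 open; dropping N8 leaves P2 open), so no proper subset is valid.
Among all size-2 subsets of the eligible variables, only {N12, N8} blocks every backdoor path, so it is the unique smallest valid adjustment set.

{N12, N8}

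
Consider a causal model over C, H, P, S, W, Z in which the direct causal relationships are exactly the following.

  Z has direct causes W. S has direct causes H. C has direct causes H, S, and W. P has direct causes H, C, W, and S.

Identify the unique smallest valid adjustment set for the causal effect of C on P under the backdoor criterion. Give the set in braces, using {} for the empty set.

{H, S, W}

Variables eligible for adjustment (non-descendants of C, excluding C and P): {H, S, W, Z}.
Backdoor paths from C to P:
  P1: C <- W -> P
  P2: C <- H -> S -> P
  P3: C <- H -> P
  P4: C <- S <- H -> P
  P5: C <- S -> P
The empty set is not sufficient: P1 (C <- W -> P) has no collider blocking it and no conditioned non-collider, so it is open.
Try {H, S, W}:
  P1: blocked at fork node W ∈ conditioning set.
  P2: blocked at fork node H ∈ conditioning set.
  P3: blocked at fork node H ∈ conditioning set.
  P4: blocked at chain node S ∈ conditioning set.
  P5: blocked at fork node S ∈ conditioning set.
{H, S, W} contains no descendant of C and blocks every backdoor path.
Every element of {H, S, W} is needed (dropping H leaves P3 open; dropping S leaves P5 open; dropping W leaves P1 open), so no proper subset is valid.
Among all size-3 subsets of the eligible variables, only {H, S, W} blocks every backdoor path, so it is the unique smallest valid adjustment set.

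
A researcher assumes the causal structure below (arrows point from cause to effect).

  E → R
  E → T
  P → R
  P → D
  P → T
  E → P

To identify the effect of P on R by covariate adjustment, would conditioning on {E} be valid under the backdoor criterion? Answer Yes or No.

Backdoor paths from P to R (paths whose first edge points into P):
  P1: P <- E -> R
Condition 1 (no descendant of P in the set): holds — descendants of P are {D, R, T}; none are in {E}.
Condition 2 (every backdoor path blocked by {E}):
  P1: blocked at fork node E ∈ conditioning set.
{E} satisfies the backdoor criterion.

Yes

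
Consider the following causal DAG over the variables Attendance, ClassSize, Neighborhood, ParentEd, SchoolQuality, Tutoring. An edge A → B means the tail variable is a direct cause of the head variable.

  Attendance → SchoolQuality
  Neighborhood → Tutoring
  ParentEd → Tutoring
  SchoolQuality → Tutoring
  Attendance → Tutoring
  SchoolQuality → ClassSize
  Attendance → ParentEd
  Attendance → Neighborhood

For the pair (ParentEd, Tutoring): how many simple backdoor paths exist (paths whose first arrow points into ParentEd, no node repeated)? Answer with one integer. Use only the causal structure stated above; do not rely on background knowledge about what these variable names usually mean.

A backdoor path from ParentEd to Tutoring is any simple undirected path whose first edge points into ParentEd (i.e. leaves ParentEd via a parent).
Parents of ParentEd: {Attendance}.
Enumerating:
  P1: ParentEd <- Attendance -> SchoolQuality -> Tutoring
  P2: ParentEd <- Attendance -> Neighborhood -> Tutoring
  P3: ParentEd <- Attendance -> Tutoring
That exhausts the simple backdoor paths. Count: 3.

3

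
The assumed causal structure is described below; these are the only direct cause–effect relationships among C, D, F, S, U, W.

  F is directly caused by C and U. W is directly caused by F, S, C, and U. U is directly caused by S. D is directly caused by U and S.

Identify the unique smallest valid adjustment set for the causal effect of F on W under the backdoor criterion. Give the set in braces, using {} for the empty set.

{C, U}

Variables eligible for adjustment (non-descendants of F, excluding F and W): {C, D, S, U}.
Backdoor paths from F to W:
  P1: F <- U <- S -> W
  P2: F <- U -> D <- S -> W
  P3: F <- U -> W
  P4: F <- C -> W
The empty set is not sufficient: P1 (F <- U <- S -> W) has no collider blocking it and no conditioned non-collider, so it is open.
Try {C, U}:
  P1: blocked at chain node U ∈ conditioning set.
  P2: blocked at fork node U ∈ conditioning set.
  P3: blocked at fork node U ∈ conditioning set.
  P4: blocked at fork node C ∈ conditioning set.
{C, U} contains no descendant of F and blocks every backdoor path.
Every element of {C, U} is needed (dropping C leaves P4 open; dropping U leaves P1 open), so no proper subset is valid.
Among all size-2 subsets of the eligible variables, only {C, U} blocks every backdoor path, so it is the unique smallest valid adjustment set.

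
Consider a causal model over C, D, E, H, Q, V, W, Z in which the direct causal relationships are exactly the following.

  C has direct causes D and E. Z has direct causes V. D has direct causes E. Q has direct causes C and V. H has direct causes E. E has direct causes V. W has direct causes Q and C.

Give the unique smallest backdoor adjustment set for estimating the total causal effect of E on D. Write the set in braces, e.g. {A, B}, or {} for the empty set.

{}

Variables eligible for adjustment (non-descendants of E, excluding E and D): {V, Z}.
Backdoor paths from E to D:
  P1: E <- V -> Q <- C <- D
  P2: E <- V -> Q -> W <- C <- D
Each backdoor path contains an unconditioned collider, so every path is already blocked with the empty conditioning set:
  P1: blocked at collider Q (neither it nor any descendant is in the conditioning set).
  P2: blocked at collider W (neither it nor any descendant is in the conditioning set).
The empty set is therefore the unique smallest valid set.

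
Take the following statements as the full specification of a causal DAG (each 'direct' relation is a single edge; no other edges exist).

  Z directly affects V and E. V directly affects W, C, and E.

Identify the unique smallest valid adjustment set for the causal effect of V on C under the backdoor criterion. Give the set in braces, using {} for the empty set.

{}

Variables eligible for adjustment (non-descendants of V, excluding V and C): {Z}.
Backdoor paths from V to C:
  (none)
With no backdoor paths the empty set already satisfies the criterion, and it is trivially minimal.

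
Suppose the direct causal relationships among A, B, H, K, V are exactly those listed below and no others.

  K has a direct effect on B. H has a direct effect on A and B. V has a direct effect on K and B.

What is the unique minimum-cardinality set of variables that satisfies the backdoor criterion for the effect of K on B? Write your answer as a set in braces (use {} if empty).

{V}

Variables eligible for adjustment (non-descendants of K, excluding K and B): {A, H, V}.
Backdoor paths from K to B:
  P1: K <- V -> B
The empty set is not sufficient: P1 (K <- V -> B) has no collider blocking it and no conditioned non-collider, so it is open.
Try {V}:
  P1: blocked at fork node V ∈ conditioning set.
{V} contains no descendant of K and blocks every backdoor path.
No other singleton works — e.g. {H} leaves P1 open — so {V} is the unique smallest valid adjustment set.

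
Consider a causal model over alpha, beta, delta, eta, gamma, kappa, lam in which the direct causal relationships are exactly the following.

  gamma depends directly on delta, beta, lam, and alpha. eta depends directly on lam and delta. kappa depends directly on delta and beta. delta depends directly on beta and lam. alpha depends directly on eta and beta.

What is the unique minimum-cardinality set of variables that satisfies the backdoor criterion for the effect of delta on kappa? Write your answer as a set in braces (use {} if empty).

Variables eligible for adjustment (non-descendants of delta, excluding delta and kappa): {beta, lam}.
Backdoor paths from delta to kappa:
  P1: delta <- lam -> eta -> alpha <- beta -> kappa
  P2: delta <- lam -> eta -> alpha -> gamma <- beta -> kappa
  P3: delta <- lam -> gamma <- beta -> kappa
  P4: delta <- lam -> gamma <- alpha <- beta -> kappa
  P5: delta <- beta -> kappa
The empty set is not sufficient: P5 (delta <- beta -> kappa) has no collider blocking it and no conditioned non-collider, so it is open.
Try {beta}:
  P1: blocked at collider alpha (neither it nor any descendant is in the conditioning set).
  P2: blocked at collider gamma (neither it nor any descendant is in the conditioning set).
  P3: blocked at collider gamma (neither it nor any descendant is in the conditioning set).
  P4: blocked at collider gamma (neither it nor any descendant is in the conditioning set).
  P5: blocked at fork node beta ∈ conditioning set.
{beta} contains no descendant of delta and blocks every backdoor path.
No other singleton works — e.g. {lam} leaves P5 open — so {beta} is the unique smallest valid adjustment set.

{beta}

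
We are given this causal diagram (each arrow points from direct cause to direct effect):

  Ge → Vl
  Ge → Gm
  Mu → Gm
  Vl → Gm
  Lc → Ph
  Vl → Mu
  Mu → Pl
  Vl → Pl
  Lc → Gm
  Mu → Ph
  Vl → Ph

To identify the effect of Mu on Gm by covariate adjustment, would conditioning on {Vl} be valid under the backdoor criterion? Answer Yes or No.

Backdoor paths from Mu to Gm (paths whose first edge points into Mu):
  P1: Mu <- Vl <- Ge -> Gm
  P2: Mu <- Vl -> Ph <- Lc -> Gm
  P3: Mu <- Vl -> Gm
Condition 1 (no descendant of Mu in the set): holds — descendants of Mu are {Gm, Ph, Pl}; none are in {Vl}.
Condition 2 (every backdoor path blocked by {Vl}):
  P1: blocked at chain node Vl ∈ conditioning set.
  P2: blocked at fork node Vl ∈ conditioning set.
  P3: blocked at fork node Vl ∈ conditioning set.
{Vl} satisfies the backdoor criterion.

Yes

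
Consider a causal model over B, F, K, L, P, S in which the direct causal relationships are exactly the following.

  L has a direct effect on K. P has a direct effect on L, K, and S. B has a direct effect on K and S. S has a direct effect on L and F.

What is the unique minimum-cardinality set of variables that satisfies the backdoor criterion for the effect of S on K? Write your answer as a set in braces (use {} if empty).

Variables eligible for adjustment (non-descendants of S, excluding S and K): {B, P}.
Backdoor paths from S to K:
  P1: S <- P -> L -> K
  P2: S <- P -> K
  P3: S <- B -> K
The empty set is not sufficient: P1 (S <- P -> L -> K) has no collider blocking it and no conditioned non-collider, so it is open.
Try {B, P}:
  P1: blocked at fork node P ∈ conditioning set.
  P2: blocked at fork node P ∈ conditioning set.
  P3: blocked at fork node B ∈ conditioning set.
{B, P} contains no descendant of S and blocks every backdoor path.
Every element of {B, P} is needed (dropping B leaves P3 open; dropping P leaves P1 open), so no proper subset is valid.
Among all size-2 subsets of the eligible variables, only {B, P} blocks every backdoor path, so it is the unique smallest valid adjustment set.

{B, P}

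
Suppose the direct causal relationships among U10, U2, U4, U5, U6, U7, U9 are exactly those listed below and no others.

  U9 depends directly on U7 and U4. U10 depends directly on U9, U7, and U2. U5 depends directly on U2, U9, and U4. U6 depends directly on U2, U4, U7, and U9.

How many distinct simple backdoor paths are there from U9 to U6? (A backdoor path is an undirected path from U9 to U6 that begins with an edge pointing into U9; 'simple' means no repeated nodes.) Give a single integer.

6

A backdoor path from U9 to U6 is any simple undirected path whose first edge points into U9 (i.e. leaves U9 via a parent).
Parents of U9: {U4, U7}.
Enumerating:
  P1: U9 <- U4 -> U5 <- U2 -> U10 <- U7 -> U6
  P2: U9 <- U4 -> U5 <- U2 -> U6
  P3: U9 <- U4 -> U6
  P4: U9 <- U7 -> U10 <- U2 -> U5 <- U4 -> U6
  P5: U9 <- U7 -> U10 <- U2 -> U6
  P6: U9 <- U7 -> U6
That exhausts the simple backdoor paths. Count: 6.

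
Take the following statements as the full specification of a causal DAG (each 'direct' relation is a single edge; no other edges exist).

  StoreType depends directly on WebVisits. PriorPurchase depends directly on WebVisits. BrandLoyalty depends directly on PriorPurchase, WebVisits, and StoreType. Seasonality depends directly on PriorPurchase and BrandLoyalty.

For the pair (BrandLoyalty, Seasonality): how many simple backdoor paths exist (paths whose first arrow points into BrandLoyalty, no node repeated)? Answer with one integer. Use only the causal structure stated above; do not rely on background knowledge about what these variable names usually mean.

A backdoor path from BrandLoyalty to Seasonality is any simple undirected path whose first edge points into BrandLoyalty (i.e. leaves BrandLoyalty via a parent).
Parents of BrandLoyalty: {PriorPurchase, StoreType, WebVisits}.
Enumerating:
  P1: BrandLoyalty <- WebVisits -> PriorPurchase -> Seasonality
  P2: BrandLoyalty <- StoreType <- WebVisits -> PriorPurchase -> Seasonality
  P3: BrandLoyalty <- PriorPurchase -> Seasonality
That exhausts the simple backdoor paths. Count: 3.

3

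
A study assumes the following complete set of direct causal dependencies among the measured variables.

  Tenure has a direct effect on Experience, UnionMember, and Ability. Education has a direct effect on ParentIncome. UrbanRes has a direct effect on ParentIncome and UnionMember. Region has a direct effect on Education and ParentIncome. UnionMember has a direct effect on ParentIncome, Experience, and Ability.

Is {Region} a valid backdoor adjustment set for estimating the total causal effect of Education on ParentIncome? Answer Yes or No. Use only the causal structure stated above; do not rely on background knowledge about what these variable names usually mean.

Backdoor paths from Education to ParentIncome (paths whose first edge points into Education):
  P1: Education <- Region -> ParentIncome
Condition 1 (no descendant of Education in the set): holds — descendants of Education are {ParentIncome}; none are in {Region}.
Condition 2 (every backdoor path blocked by {Region}):
  P1: blocked at fork node Region ∈ conditioning set.
{Region} satisfies the backdoor criterion.

Yes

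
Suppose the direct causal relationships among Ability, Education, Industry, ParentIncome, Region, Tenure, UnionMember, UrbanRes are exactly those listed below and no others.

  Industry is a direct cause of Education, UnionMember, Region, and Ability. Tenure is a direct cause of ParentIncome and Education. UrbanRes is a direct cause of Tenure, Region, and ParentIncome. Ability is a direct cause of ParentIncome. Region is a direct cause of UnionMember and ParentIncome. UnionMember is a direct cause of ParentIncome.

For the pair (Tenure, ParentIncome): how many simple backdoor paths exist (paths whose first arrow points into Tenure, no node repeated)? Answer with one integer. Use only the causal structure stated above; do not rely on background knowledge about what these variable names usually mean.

6

A backdoor path from Tenure to ParentIncome is any simple undirected path whose first edge points into Tenure (i.e. leaves Tenure via a parent).
Parents of Tenure: {UrbanRes}.
Enumerating:
  P1: Tenure <- UrbanRes -> Region <- Industry -> UnionMember -> ParentIncome
  P2: Tenure <- UrbanRes -> Region <- Industry -> Ability -> ParentIncome
  P3: Tenure <- UrbanRes -> Region -> UnionMember <- Industry -> Ability -> ParentIncome
  P4: Tenure <- UrbanRes -> Region -> UnionMember -> ParentIncome
  P5: Tenure <- UrbanRes -> Region -> ParentIncome
  P6: Tenure <- UrbanRes -> ParentIncome
That exhausts the simple backdoor paths. Count: 6.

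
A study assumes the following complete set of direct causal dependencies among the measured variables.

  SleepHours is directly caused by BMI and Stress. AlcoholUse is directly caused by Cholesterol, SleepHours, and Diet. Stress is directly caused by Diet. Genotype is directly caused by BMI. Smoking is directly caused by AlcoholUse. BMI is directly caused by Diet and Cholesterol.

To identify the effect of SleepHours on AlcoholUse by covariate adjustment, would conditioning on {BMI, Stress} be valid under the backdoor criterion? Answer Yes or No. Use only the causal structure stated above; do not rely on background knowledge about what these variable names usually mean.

Yes

Backdoor paths from SleepHours to AlcoholUse (paths whose first edge points into SleepHours):
  P1: SleepHours <- BMI <- Cholesterol -> AlcoholUse
  P2: SleepHours <- BMI <- Diet -> AlcoholUse
  P3: SleepHours <- Stress <- Diet -> BMI <- Cholesterol -> AlcoholUse
  P4: SleepHours <- Stress <- Diet -> AlcoholUse
Condition 1 (no descendant of SleepHours in the set): holds — descendants of SleepHours are {AlcoholUse, Smoking}; none are in {BMI, Stress}.
Condition 2 (every backdoor path blocked by {BMI, Stress}):
  P1: blocked at chain node BMI ∈ conditioning set.
  P2: blocked at chain node BMI ∈ conditioning set.
  P3: blocked at chain node Stress ∈ conditioning set.
  P4: blocked at chain node Stress ∈ conditioning set.
{BMI, Stress} satisfies the backdoor criterion.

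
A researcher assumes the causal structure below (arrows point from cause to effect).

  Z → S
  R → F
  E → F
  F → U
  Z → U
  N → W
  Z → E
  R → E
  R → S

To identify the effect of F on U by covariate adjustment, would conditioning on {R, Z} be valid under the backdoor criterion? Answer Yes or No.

Yes

Backdoor paths from F to U (paths whose first edge points into F):
  P1: F <- R -> E <- Z -> U
  P2: F <- R -> S <- Z -> U
  P3: F <- E <- R -> S <- Z -> U
  P4: F <- E <- Z -> U
Condition 1 (no descendant of F in the set): holds — descendants of F are {U}; none are in {R, Z}.
Condition 2 (every backdoor path blocked by {R, Z}):
  P1: blocked at fork node R ∈ conditioning set.
  P2: blocked at fork node R ∈ conditioning set.
  P3: blocked at fork node R ∈ conditioning set.
  P4: blocked at fork node Z ∈ conditioning set.
{R, Z} satisfies the backdoor criterion.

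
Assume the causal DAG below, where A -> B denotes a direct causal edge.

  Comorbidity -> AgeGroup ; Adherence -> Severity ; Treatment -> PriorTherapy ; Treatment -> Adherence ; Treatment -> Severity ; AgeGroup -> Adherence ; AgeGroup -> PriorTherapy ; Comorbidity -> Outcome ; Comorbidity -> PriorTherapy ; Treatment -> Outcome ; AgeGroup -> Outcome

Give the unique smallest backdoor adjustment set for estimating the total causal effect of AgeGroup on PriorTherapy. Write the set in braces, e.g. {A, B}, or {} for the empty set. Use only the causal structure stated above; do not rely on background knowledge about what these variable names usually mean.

{Comorbidity}

Variables eligible for adjustment (non-descendants of AgeGroup, excluding AgeGroup and PriorTherapy): {Comorbidity, Treatment}.
Backdoor paths from AgeGroup to PriorTherapy:
  P1: AgeGroup <- Comorbidity -> Outcome <- Treatment -> PriorTherapy
  P2: AgeGroup <- Comorbidity -> PriorTherapy
The empty set is not sufficient: P2 (AgeGroup <- Comorbidity -> PriorTherapy) has no collider blocking it and no conditioned non-collider, so it is open.
Try {Comorbidity}:
  P1: blocked at fork node Comorbidity ∈ conditioning set.
  P2: blocked at fork node Comorbidity ∈ conditioning set.
{Comorbidity} contains no descendant of AgeGroup and blocks every backdoor path.
No other singleton works — e.g. {Treatment} leaves P2 open — so {Comorbidity} is the unique smallest valid adjustment set.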